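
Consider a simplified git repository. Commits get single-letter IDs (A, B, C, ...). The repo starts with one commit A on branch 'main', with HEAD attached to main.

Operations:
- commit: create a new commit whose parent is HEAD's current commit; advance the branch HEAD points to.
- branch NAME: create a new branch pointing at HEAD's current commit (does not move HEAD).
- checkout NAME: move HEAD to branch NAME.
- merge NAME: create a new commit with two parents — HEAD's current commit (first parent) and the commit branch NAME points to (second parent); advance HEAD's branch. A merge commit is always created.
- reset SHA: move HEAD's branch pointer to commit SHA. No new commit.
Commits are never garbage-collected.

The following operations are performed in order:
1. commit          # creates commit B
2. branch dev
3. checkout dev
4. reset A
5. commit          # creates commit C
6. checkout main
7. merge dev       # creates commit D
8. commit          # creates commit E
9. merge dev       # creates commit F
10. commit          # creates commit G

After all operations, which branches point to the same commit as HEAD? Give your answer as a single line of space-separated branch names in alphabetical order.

Answer: main

Derivation:
After op 1 (commit): HEAD=main@B [main=B]
After op 2 (branch): HEAD=main@B [dev=B main=B]
After op 3 (checkout): HEAD=dev@B [dev=B main=B]
After op 4 (reset): HEAD=dev@A [dev=A main=B]
After op 5 (commit): HEAD=dev@C [dev=C main=B]
After op 6 (checkout): HEAD=main@B [dev=C main=B]
After op 7 (merge): HEAD=main@D [dev=C main=D]
After op 8 (commit): HEAD=main@E [dev=C main=E]
After op 9 (merge): HEAD=main@F [dev=C main=F]
After op 10 (commit): HEAD=main@G [dev=C main=G]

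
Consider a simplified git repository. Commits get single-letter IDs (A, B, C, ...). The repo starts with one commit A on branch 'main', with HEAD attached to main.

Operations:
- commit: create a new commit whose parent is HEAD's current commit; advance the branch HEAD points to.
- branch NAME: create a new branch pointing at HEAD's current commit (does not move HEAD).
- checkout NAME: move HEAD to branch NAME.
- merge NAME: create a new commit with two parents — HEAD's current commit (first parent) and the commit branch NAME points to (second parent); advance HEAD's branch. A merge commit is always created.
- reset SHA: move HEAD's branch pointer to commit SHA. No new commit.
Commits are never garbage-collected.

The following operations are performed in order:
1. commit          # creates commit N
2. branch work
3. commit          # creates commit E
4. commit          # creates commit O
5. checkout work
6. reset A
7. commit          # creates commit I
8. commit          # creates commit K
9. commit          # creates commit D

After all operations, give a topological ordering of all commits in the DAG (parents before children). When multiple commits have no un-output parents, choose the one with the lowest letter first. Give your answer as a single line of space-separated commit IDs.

Answer: A I K D N E O

Derivation:
After op 1 (commit): HEAD=main@N [main=N]
After op 2 (branch): HEAD=main@N [main=N work=N]
After op 3 (commit): HEAD=main@E [main=E work=N]
After op 4 (commit): HEAD=main@O [main=O work=N]
After op 5 (checkout): HEAD=work@N [main=O work=N]
After op 6 (reset): HEAD=work@A [main=O work=A]
After op 7 (commit): HEAD=work@I [main=O work=I]
After op 8 (commit): HEAD=work@K [main=O work=K]
After op 9 (commit): HEAD=work@D [main=O work=D]
commit A: parents=[]
commit D: parents=['K']
commit E: parents=['N']
commit I: parents=['A']
commit K: parents=['I']
commit N: parents=['A']
commit O: parents=['E']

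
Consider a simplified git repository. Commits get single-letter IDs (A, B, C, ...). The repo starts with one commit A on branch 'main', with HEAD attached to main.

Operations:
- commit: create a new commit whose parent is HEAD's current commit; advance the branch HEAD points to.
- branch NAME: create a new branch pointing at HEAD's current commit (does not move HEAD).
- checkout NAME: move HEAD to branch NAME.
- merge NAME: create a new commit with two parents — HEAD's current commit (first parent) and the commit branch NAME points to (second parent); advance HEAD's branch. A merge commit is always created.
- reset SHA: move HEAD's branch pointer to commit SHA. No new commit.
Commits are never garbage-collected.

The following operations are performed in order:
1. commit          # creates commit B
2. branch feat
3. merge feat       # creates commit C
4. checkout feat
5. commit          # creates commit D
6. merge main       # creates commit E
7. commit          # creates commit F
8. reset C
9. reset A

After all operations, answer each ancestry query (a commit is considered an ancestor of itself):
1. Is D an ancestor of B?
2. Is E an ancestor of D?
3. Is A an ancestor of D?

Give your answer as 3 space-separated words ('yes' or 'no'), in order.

Answer: no no yes

Derivation:
After op 1 (commit): HEAD=main@B [main=B]
After op 2 (branch): HEAD=main@B [feat=B main=B]
After op 3 (merge): HEAD=main@C [feat=B main=C]
After op 4 (checkout): HEAD=feat@B [feat=B main=C]
After op 5 (commit): HEAD=feat@D [feat=D main=C]
After op 6 (merge): HEAD=feat@E [feat=E main=C]
After op 7 (commit): HEAD=feat@F [feat=F main=C]
After op 8 (reset): HEAD=feat@C [feat=C main=C]
After op 9 (reset): HEAD=feat@A [feat=A main=C]
ancestors(B) = {A,B}; D in? no
ancestors(D) = {A,B,D}; E in? no
ancestors(D) = {A,B,D}; A in? yes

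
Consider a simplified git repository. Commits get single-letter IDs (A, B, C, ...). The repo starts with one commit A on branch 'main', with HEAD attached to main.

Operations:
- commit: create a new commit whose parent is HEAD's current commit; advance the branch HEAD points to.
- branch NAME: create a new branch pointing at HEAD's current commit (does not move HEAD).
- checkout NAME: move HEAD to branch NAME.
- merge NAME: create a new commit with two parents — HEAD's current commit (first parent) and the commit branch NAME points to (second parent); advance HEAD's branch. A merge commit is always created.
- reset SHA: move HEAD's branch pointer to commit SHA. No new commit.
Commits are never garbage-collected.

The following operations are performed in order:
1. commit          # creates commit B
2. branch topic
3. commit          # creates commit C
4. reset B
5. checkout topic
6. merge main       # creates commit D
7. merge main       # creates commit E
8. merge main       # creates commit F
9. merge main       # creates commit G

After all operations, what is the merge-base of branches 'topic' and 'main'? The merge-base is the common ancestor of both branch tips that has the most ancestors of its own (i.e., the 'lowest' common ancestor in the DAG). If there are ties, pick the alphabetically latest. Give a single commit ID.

Answer: B

Derivation:
After op 1 (commit): HEAD=main@B [main=B]
After op 2 (branch): HEAD=main@B [main=B topic=B]
After op 3 (commit): HEAD=main@C [main=C topic=B]
After op 4 (reset): HEAD=main@B [main=B topic=B]
After op 5 (checkout): HEAD=topic@B [main=B topic=B]
After op 6 (merge): HEAD=topic@D [main=B topic=D]
After op 7 (merge): HEAD=topic@E [main=B topic=E]
After op 8 (merge): HEAD=topic@F [main=B topic=F]
After op 9 (merge): HEAD=topic@G [main=B topic=G]
ancestors(topic=G): ['A', 'B', 'D', 'E', 'F', 'G']
ancestors(main=B): ['A', 'B']
common: ['A', 'B']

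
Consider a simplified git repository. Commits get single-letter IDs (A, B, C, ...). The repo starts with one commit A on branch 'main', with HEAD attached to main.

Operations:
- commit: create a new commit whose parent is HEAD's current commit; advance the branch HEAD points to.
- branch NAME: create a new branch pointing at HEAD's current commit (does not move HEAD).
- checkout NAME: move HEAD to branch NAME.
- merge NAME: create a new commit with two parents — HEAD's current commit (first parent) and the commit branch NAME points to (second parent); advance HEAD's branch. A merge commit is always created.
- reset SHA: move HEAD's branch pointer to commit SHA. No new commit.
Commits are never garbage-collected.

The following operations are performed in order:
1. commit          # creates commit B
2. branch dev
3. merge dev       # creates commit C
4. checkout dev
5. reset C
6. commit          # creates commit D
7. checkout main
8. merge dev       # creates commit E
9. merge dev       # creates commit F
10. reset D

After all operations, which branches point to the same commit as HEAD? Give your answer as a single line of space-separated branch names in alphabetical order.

After op 1 (commit): HEAD=main@B [main=B]
After op 2 (branch): HEAD=main@B [dev=B main=B]
After op 3 (merge): HEAD=main@C [dev=B main=C]
After op 4 (checkout): HEAD=dev@B [dev=B main=C]
After op 5 (reset): HEAD=dev@C [dev=C main=C]
After op 6 (commit): HEAD=dev@D [dev=D main=C]
After op 7 (checkout): HEAD=main@C [dev=D main=C]
After op 8 (merge): HEAD=main@E [dev=D main=E]
After op 9 (merge): HEAD=main@F [dev=D main=F]
After op 10 (reset): HEAD=main@D [dev=D main=D]

Answer: dev main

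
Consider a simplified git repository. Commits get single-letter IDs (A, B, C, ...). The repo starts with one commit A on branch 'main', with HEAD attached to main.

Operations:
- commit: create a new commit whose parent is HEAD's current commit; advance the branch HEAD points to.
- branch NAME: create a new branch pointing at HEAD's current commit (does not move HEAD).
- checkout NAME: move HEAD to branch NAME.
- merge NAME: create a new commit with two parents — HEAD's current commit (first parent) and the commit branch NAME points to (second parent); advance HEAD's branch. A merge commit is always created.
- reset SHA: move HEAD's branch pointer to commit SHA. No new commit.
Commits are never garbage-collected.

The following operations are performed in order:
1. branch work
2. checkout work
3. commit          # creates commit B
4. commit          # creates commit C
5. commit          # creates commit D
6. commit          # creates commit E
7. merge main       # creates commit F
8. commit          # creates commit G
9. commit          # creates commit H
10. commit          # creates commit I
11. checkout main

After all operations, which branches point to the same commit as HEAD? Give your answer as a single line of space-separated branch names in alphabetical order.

After op 1 (branch): HEAD=main@A [main=A work=A]
After op 2 (checkout): HEAD=work@A [main=A work=A]
After op 3 (commit): HEAD=work@B [main=A work=B]
After op 4 (commit): HEAD=work@C [main=A work=C]
After op 5 (commit): HEAD=work@D [main=A work=D]
After op 6 (commit): HEAD=work@E [main=A work=E]
After op 7 (merge): HEAD=work@F [main=A work=F]
After op 8 (commit): HEAD=work@G [main=A work=G]
After op 9 (commit): HEAD=work@H [main=A work=H]
After op 10 (commit): HEAD=work@I [main=A work=I]
After op 11 (checkout): HEAD=main@A [main=A work=I]

Answer: main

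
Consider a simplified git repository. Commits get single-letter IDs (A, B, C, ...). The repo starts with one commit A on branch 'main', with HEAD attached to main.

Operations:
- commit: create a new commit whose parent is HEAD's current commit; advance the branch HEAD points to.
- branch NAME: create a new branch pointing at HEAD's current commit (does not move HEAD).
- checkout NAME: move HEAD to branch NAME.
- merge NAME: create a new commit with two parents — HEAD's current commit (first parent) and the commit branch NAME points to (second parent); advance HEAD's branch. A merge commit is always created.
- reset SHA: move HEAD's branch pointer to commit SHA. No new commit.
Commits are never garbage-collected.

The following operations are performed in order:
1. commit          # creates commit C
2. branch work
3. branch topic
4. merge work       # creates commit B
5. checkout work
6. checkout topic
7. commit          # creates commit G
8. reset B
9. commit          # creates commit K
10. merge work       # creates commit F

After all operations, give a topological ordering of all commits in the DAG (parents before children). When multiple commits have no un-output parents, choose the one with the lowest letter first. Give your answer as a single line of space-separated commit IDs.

After op 1 (commit): HEAD=main@C [main=C]
After op 2 (branch): HEAD=main@C [main=C work=C]
After op 3 (branch): HEAD=main@C [main=C topic=C work=C]
After op 4 (merge): HEAD=main@B [main=B topic=C work=C]
After op 5 (checkout): HEAD=work@C [main=B topic=C work=C]
After op 6 (checkout): HEAD=topic@C [main=B topic=C work=C]
After op 7 (commit): HEAD=topic@G [main=B topic=G work=C]
After op 8 (reset): HEAD=topic@B [main=B topic=B work=C]
After op 9 (commit): HEAD=topic@K [main=B topic=K work=C]
After op 10 (merge): HEAD=topic@F [main=B topic=F work=C]
commit A: parents=[]
commit B: parents=['C', 'C']
commit C: parents=['A']
commit F: parents=['K', 'C']
commit G: parents=['C']
commit K: parents=['B']

Answer: A C B G K F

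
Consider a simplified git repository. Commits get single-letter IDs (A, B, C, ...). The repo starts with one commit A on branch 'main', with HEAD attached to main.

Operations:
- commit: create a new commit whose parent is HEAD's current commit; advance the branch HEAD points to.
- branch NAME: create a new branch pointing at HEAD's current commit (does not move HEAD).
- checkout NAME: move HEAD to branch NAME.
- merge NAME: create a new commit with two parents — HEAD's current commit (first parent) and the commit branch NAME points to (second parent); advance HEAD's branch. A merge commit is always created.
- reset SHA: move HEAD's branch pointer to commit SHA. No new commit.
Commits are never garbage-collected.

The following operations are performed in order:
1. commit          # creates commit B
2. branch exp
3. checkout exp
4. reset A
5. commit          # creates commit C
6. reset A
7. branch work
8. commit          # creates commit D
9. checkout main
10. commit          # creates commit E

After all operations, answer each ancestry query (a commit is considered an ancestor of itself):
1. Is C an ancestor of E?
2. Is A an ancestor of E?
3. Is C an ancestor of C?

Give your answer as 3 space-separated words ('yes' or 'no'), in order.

After op 1 (commit): HEAD=main@B [main=B]
After op 2 (branch): HEAD=main@B [exp=B main=B]
After op 3 (checkout): HEAD=exp@B [exp=B main=B]
After op 4 (reset): HEAD=exp@A [exp=A main=B]
After op 5 (commit): HEAD=exp@C [exp=C main=B]
After op 6 (reset): HEAD=exp@A [exp=A main=B]
After op 7 (branch): HEAD=exp@A [exp=A main=B work=A]
After op 8 (commit): HEAD=exp@D [exp=D main=B work=A]
After op 9 (checkout): HEAD=main@B [exp=D main=B work=A]
After op 10 (commit): HEAD=main@E [exp=D main=E work=A]
ancestors(E) = {A,B,E}; C in? no
ancestors(E) = {A,B,E}; A in? yes
ancestors(C) = {A,C}; C in? yes

Answer: no yes yes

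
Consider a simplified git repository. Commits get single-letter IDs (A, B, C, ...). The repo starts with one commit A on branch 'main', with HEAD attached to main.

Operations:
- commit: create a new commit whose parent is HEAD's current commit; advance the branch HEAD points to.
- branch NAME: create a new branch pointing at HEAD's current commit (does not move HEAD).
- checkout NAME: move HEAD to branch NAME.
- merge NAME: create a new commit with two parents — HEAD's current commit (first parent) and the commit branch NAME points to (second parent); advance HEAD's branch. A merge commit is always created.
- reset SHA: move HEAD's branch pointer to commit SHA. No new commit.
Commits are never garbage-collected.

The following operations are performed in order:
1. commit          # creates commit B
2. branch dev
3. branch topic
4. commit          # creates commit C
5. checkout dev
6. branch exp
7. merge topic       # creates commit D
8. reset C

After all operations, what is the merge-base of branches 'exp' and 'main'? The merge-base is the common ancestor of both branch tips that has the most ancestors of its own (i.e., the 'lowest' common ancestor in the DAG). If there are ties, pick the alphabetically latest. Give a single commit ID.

Answer: B

Derivation:
After op 1 (commit): HEAD=main@B [main=B]
After op 2 (branch): HEAD=main@B [dev=B main=B]
After op 3 (branch): HEAD=main@B [dev=B main=B topic=B]
After op 4 (commit): HEAD=main@C [dev=B main=C topic=B]
After op 5 (checkout): HEAD=dev@B [dev=B main=C topic=B]
After op 6 (branch): HEAD=dev@B [dev=B exp=B main=C topic=B]
After op 7 (merge): HEAD=dev@D [dev=D exp=B main=C topic=B]
After op 8 (reset): HEAD=dev@C [dev=C exp=B main=C topic=B]
ancestors(exp=B): ['A', 'B']
ancestors(main=C): ['A', 'B', 'C']
common: ['A', 'B']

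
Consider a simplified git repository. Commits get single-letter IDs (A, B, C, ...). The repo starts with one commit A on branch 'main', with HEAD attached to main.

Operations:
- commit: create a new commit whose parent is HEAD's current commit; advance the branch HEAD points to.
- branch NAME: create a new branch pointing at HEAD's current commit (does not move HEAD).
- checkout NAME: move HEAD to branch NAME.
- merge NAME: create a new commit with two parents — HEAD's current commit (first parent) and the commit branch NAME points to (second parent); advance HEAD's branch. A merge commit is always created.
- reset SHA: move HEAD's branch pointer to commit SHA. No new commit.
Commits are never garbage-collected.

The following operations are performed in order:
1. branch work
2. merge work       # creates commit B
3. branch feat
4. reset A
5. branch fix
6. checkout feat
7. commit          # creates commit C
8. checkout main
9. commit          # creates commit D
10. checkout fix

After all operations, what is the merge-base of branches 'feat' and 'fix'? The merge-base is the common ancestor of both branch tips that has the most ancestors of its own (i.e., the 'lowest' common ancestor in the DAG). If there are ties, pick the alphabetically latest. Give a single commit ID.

After op 1 (branch): HEAD=main@A [main=A work=A]
After op 2 (merge): HEAD=main@B [main=B work=A]
After op 3 (branch): HEAD=main@B [feat=B main=B work=A]
After op 4 (reset): HEAD=main@A [feat=B main=A work=A]
After op 5 (branch): HEAD=main@A [feat=B fix=A main=A work=A]
After op 6 (checkout): HEAD=feat@B [feat=B fix=A main=A work=A]
After op 7 (commit): HEAD=feat@C [feat=C fix=A main=A work=A]
After op 8 (checkout): HEAD=main@A [feat=C fix=A main=A work=A]
After op 9 (commit): HEAD=main@D [feat=C fix=A main=D work=A]
After op 10 (checkout): HEAD=fix@A [feat=C fix=A main=D work=A]
ancestors(feat=C): ['A', 'B', 'C']
ancestors(fix=A): ['A']
common: ['A']

Answer: A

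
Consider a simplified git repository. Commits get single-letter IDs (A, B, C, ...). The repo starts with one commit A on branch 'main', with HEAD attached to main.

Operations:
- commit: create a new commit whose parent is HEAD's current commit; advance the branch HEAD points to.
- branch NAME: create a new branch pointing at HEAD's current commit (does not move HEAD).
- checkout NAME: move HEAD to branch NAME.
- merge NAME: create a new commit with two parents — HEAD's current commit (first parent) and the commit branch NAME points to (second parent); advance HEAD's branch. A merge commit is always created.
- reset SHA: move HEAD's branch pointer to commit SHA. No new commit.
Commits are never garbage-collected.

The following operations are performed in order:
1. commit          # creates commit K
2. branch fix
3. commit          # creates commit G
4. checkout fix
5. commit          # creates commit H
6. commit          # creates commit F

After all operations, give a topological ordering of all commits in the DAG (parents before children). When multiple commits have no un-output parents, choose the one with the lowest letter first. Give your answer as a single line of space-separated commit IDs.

Answer: A K G H F

Derivation:
After op 1 (commit): HEAD=main@K [main=K]
After op 2 (branch): HEAD=main@K [fix=K main=K]
After op 3 (commit): HEAD=main@G [fix=K main=G]
After op 4 (checkout): HEAD=fix@K [fix=K main=G]
After op 5 (commit): HEAD=fix@H [fix=H main=G]
After op 6 (commit): HEAD=fix@F [fix=F main=G]
commit A: parents=[]
commit F: parents=['H']
commit G: parents=['K']
commit H: parents=['K']
commit K: parents=['A']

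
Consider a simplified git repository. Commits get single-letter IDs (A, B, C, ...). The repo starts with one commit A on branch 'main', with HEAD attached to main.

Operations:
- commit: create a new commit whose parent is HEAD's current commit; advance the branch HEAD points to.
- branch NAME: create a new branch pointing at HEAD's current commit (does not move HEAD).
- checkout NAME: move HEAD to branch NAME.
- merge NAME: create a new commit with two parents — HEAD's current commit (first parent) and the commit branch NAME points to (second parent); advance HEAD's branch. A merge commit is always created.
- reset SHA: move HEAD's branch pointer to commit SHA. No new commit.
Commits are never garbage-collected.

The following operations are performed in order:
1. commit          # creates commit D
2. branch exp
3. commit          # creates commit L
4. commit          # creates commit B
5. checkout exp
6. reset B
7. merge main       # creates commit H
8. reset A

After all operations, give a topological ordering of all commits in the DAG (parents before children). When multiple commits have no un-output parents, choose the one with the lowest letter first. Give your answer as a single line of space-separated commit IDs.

After op 1 (commit): HEAD=main@D [main=D]
After op 2 (branch): HEAD=main@D [exp=D main=D]
After op 3 (commit): HEAD=main@L [exp=D main=L]
After op 4 (commit): HEAD=main@B [exp=D main=B]
After op 5 (checkout): HEAD=exp@D [exp=D main=B]
After op 6 (reset): HEAD=exp@B [exp=B main=B]
After op 7 (merge): HEAD=exp@H [exp=H main=B]
After op 8 (reset): HEAD=exp@A [exp=A main=B]
commit A: parents=[]
commit B: parents=['L']
commit D: parents=['A']
commit H: parents=['B', 'B']
commit L: parents=['D']

Answer: A D L B H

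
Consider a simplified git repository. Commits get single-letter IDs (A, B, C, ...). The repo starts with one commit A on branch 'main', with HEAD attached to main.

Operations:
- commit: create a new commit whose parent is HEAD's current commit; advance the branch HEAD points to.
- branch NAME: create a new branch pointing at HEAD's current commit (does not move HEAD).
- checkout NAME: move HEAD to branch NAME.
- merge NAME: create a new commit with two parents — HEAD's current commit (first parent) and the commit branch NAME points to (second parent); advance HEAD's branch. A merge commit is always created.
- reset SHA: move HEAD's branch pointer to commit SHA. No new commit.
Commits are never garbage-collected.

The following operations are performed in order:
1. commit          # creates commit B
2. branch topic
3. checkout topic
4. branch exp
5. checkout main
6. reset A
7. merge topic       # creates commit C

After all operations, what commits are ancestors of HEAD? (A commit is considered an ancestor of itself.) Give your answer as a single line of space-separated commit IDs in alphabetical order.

After op 1 (commit): HEAD=main@B [main=B]
After op 2 (branch): HEAD=main@B [main=B topic=B]
After op 3 (checkout): HEAD=topic@B [main=B topic=B]
After op 4 (branch): HEAD=topic@B [exp=B main=B topic=B]
After op 5 (checkout): HEAD=main@B [exp=B main=B topic=B]
After op 6 (reset): HEAD=main@A [exp=B main=A topic=B]
After op 7 (merge): HEAD=main@C [exp=B main=C topic=B]

Answer: A B C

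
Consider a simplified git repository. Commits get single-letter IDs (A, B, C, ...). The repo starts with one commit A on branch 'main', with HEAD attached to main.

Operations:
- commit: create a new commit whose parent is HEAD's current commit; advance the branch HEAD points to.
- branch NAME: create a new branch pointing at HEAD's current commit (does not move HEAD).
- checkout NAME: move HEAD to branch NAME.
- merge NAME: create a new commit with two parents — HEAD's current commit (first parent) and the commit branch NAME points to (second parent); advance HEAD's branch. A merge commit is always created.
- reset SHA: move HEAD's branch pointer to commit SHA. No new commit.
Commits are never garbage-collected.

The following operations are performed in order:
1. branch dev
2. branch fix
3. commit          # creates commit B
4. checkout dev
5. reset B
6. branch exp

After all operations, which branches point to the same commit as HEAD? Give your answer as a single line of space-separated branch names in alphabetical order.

After op 1 (branch): HEAD=main@A [dev=A main=A]
After op 2 (branch): HEAD=main@A [dev=A fix=A main=A]
After op 3 (commit): HEAD=main@B [dev=A fix=A main=B]
After op 4 (checkout): HEAD=dev@A [dev=A fix=A main=B]
After op 5 (reset): HEAD=dev@B [dev=B fix=A main=B]
After op 6 (branch): HEAD=dev@B [dev=B exp=B fix=A main=B]

Answer: dev exp main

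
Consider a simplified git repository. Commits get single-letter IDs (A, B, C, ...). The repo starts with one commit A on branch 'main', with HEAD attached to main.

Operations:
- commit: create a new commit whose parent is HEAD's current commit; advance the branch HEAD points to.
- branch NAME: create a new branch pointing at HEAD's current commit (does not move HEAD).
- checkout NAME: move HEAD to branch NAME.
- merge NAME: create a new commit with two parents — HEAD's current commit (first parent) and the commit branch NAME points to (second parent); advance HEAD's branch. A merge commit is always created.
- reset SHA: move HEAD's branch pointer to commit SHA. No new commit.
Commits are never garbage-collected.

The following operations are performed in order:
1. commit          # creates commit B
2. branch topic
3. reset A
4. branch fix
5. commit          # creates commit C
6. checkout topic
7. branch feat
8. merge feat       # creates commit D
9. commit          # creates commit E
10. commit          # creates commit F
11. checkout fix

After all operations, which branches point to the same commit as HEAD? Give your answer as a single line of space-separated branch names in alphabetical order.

Answer: fix

Derivation:
After op 1 (commit): HEAD=main@B [main=B]
After op 2 (branch): HEAD=main@B [main=B topic=B]
After op 3 (reset): HEAD=main@A [main=A topic=B]
After op 4 (branch): HEAD=main@A [fix=A main=A topic=B]
After op 5 (commit): HEAD=main@C [fix=A main=C topic=B]
After op 6 (checkout): HEAD=topic@B [fix=A main=C topic=B]
After op 7 (branch): HEAD=topic@B [feat=B fix=A main=C topic=B]
After op 8 (merge): HEAD=topic@D [feat=B fix=A main=C topic=D]
After op 9 (commit): HEAD=topic@E [feat=B fix=A main=C topic=E]
After op 10 (commit): HEAD=topic@F [feat=B fix=A main=C topic=F]
After op 11 (checkout): HEAD=fix@A [feat=B fix=A main=C topic=F]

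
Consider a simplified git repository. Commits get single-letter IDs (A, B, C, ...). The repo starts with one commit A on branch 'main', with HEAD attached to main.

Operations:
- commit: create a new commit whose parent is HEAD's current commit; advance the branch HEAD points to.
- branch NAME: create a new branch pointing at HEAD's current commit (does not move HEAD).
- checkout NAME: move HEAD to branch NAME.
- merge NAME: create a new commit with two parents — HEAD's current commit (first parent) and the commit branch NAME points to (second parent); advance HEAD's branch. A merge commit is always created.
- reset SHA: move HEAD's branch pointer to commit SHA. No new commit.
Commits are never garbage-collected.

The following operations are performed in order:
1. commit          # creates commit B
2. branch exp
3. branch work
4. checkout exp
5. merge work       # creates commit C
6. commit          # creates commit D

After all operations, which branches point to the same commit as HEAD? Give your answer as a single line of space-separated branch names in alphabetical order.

Answer: exp

Derivation:
After op 1 (commit): HEAD=main@B [main=B]
After op 2 (branch): HEAD=main@B [exp=B main=B]
After op 3 (branch): HEAD=main@B [exp=B main=B work=B]
After op 4 (checkout): HEAD=exp@B [exp=B main=B work=B]
After op 5 (merge): HEAD=exp@C [exp=C main=B work=B]
After op 6 (commit): HEAD=exp@D [exp=D main=B work=B]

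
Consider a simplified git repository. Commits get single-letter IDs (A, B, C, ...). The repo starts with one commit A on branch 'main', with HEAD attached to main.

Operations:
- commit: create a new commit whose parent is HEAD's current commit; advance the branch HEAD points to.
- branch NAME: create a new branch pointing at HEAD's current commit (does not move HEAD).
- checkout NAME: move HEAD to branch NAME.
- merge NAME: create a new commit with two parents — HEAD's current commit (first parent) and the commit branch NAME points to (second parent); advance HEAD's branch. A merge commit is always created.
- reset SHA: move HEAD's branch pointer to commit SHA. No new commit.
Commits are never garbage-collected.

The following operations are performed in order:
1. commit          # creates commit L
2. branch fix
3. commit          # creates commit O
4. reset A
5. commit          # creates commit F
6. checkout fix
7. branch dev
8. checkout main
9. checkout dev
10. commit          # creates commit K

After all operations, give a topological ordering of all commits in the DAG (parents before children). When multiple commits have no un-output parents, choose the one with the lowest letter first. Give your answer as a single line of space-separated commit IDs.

After op 1 (commit): HEAD=main@L [main=L]
After op 2 (branch): HEAD=main@L [fix=L main=L]
After op 3 (commit): HEAD=main@O [fix=L main=O]
After op 4 (reset): HEAD=main@A [fix=L main=A]
After op 5 (commit): HEAD=main@F [fix=L main=F]
After op 6 (checkout): HEAD=fix@L [fix=L main=F]
After op 7 (branch): HEAD=fix@L [dev=L fix=L main=F]
After op 8 (checkout): HEAD=main@F [dev=L fix=L main=F]
After op 9 (checkout): HEAD=dev@L [dev=L fix=L main=F]
After op 10 (commit): HEAD=dev@K [dev=K fix=L main=F]
commit A: parents=[]
commit F: parents=['A']
commit K: parents=['L']
commit L: parents=['A']
commit O: parents=['L']

Answer: A F L K O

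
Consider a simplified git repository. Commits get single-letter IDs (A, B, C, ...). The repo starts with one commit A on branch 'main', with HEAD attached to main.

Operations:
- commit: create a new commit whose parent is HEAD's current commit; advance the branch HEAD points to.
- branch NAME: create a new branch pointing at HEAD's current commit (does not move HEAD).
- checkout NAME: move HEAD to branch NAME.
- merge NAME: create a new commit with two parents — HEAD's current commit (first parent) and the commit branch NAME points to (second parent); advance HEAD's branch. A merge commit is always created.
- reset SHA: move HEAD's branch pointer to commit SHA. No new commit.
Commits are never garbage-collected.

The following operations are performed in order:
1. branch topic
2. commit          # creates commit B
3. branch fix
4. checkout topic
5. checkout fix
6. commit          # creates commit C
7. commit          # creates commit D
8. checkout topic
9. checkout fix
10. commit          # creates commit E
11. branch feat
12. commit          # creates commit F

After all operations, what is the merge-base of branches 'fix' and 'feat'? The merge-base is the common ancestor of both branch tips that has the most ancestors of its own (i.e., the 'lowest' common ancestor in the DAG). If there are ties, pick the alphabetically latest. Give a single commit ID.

Answer: E

Derivation:
After op 1 (branch): HEAD=main@A [main=A topic=A]
After op 2 (commit): HEAD=main@B [main=B topic=A]
After op 3 (branch): HEAD=main@B [fix=B main=B topic=A]
After op 4 (checkout): HEAD=topic@A [fix=B main=B topic=A]
After op 5 (checkout): HEAD=fix@B [fix=B main=B topic=A]
After op 6 (commit): HEAD=fix@C [fix=C main=B topic=A]
After op 7 (commit): HEAD=fix@D [fix=D main=B topic=A]
After op 8 (checkout): HEAD=topic@A [fix=D main=B topic=A]
After op 9 (checkout): HEAD=fix@D [fix=D main=B topic=A]
After op 10 (commit): HEAD=fix@E [fix=E main=B topic=A]
After op 11 (branch): HEAD=fix@E [feat=E fix=E main=B topic=A]
After op 12 (commit): HEAD=fix@F [feat=E fix=F main=B topic=A]
ancestors(fix=F): ['A', 'B', 'C', 'D', 'E', 'F']
ancestors(feat=E): ['A', 'B', 'C', 'D', 'E']
common: ['A', 'B', 'C', 'D', 'E']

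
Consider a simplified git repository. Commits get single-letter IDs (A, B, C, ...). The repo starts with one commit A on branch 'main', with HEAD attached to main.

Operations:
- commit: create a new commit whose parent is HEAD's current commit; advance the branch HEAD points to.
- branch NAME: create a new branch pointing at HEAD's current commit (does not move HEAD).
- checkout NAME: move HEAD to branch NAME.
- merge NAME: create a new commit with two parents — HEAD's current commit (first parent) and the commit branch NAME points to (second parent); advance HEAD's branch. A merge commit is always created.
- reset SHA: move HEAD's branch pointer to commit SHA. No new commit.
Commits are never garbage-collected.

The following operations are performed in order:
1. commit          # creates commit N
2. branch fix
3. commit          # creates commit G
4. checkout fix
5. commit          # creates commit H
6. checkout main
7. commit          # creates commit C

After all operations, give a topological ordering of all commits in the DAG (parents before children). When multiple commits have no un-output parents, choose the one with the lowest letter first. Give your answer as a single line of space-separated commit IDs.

Answer: A N G C H

Derivation:
After op 1 (commit): HEAD=main@N [main=N]
After op 2 (branch): HEAD=main@N [fix=N main=N]
After op 3 (commit): HEAD=main@G [fix=N main=G]
After op 4 (checkout): HEAD=fix@N [fix=N main=G]
After op 5 (commit): HEAD=fix@H [fix=H main=G]
After op 6 (checkout): HEAD=main@G [fix=H main=G]
After op 7 (commit): HEAD=main@C [fix=H main=C]
commit A: parents=[]
commit C: parents=['G']
commit G: parents=['N']
commit H: parents=['N']
commit N: parents=['A']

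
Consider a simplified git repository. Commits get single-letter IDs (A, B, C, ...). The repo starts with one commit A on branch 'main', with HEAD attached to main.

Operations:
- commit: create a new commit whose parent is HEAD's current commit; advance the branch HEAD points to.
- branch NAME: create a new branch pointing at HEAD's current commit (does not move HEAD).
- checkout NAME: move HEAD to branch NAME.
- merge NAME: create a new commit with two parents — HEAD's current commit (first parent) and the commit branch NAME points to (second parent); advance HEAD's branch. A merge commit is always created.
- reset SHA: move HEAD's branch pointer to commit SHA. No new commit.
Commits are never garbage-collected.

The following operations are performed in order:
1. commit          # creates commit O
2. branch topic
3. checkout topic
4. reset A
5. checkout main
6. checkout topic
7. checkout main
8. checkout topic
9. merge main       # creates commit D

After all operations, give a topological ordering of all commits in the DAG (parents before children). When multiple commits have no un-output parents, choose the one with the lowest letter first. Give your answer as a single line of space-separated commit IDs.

Answer: A O D

Derivation:
After op 1 (commit): HEAD=main@O [main=O]
After op 2 (branch): HEAD=main@O [main=O topic=O]
After op 3 (checkout): HEAD=topic@O [main=O topic=O]
After op 4 (reset): HEAD=topic@A [main=O topic=A]
After op 5 (checkout): HEAD=main@O [main=O topic=A]
After op 6 (checkout): HEAD=topic@A [main=O topic=A]
After op 7 (checkout): HEAD=main@O [main=O topic=A]
After op 8 (checkout): HEAD=topic@A [main=O topic=A]
After op 9 (merge): HEAD=topic@D [main=O topic=D]
commit A: parents=[]
commit D: parents=['A', 'O']
commit O: parents=['A']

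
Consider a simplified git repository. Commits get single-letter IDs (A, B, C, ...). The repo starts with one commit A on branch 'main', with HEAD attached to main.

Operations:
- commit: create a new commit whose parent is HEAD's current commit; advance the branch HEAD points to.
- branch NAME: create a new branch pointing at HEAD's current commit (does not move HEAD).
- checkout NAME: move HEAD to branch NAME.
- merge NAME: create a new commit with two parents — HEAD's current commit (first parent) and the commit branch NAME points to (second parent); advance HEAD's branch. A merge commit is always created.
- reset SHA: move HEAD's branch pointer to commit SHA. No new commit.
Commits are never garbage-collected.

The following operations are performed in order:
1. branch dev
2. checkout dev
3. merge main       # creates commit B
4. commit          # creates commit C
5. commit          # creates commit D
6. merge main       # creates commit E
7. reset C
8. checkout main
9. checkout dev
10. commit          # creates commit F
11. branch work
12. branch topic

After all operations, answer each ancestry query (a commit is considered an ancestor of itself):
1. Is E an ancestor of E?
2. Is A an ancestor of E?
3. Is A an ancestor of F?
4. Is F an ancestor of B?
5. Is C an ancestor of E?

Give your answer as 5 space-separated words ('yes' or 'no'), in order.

Answer: yes yes yes no yes

Derivation:
After op 1 (branch): HEAD=main@A [dev=A main=A]
After op 2 (checkout): HEAD=dev@A [dev=A main=A]
After op 3 (merge): HEAD=dev@B [dev=B main=A]
After op 4 (commit): HEAD=dev@C [dev=C main=A]
After op 5 (commit): HEAD=dev@D [dev=D main=A]
After op 6 (merge): HEAD=dev@E [dev=E main=A]
After op 7 (reset): HEAD=dev@C [dev=C main=A]
After op 8 (checkout): HEAD=main@A [dev=C main=A]
After op 9 (checkout): HEAD=dev@C [dev=C main=A]
After op 10 (commit): HEAD=dev@F [dev=F main=A]
After op 11 (branch): HEAD=dev@F [dev=F main=A work=F]
After op 12 (branch): HEAD=dev@F [dev=F main=A topic=F work=F]
ancestors(E) = {A,B,C,D,E}; E in? yes
ancestors(E) = {A,B,C,D,E}; A in? yes
ancestors(F) = {A,B,C,F}; A in? yes
ancestors(B) = {A,B}; F in? no
ancestors(E) = {A,B,C,D,E}; C in? yes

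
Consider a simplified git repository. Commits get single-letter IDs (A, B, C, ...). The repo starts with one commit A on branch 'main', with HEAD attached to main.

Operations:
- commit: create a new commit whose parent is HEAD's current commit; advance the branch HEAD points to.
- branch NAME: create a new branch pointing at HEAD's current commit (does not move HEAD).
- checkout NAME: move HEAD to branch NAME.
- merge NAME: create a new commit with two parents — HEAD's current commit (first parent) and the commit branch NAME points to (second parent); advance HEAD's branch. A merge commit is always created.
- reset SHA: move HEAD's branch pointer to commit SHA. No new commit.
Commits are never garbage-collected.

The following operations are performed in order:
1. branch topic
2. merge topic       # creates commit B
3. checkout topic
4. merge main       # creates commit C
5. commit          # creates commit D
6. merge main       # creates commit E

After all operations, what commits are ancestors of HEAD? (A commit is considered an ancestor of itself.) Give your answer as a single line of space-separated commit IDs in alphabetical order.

After op 1 (branch): HEAD=main@A [main=A topic=A]
After op 2 (merge): HEAD=main@B [main=B topic=A]
After op 3 (checkout): HEAD=topic@A [main=B topic=A]
After op 4 (merge): HEAD=topic@C [main=B topic=C]
After op 5 (commit): HEAD=topic@D [main=B topic=D]
After op 6 (merge): HEAD=topic@E [main=B topic=E]

Answer: A B C D E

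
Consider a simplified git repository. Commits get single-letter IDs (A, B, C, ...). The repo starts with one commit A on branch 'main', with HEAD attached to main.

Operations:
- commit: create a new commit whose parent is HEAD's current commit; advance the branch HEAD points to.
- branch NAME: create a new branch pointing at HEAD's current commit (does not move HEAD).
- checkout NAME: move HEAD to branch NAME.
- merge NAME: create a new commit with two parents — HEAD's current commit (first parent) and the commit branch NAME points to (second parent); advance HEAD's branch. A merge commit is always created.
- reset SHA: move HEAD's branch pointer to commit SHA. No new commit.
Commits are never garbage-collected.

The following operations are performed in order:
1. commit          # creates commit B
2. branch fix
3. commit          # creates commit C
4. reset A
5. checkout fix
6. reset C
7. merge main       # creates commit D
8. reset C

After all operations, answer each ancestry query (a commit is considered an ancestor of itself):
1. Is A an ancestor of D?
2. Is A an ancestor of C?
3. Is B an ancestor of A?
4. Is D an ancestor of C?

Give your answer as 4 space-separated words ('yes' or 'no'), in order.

After op 1 (commit): HEAD=main@B [main=B]
After op 2 (branch): HEAD=main@B [fix=B main=B]
After op 3 (commit): HEAD=main@C [fix=B main=C]
After op 4 (reset): HEAD=main@A [fix=B main=A]
After op 5 (checkout): HEAD=fix@B [fix=B main=A]
After op 6 (reset): HEAD=fix@C [fix=C main=A]
After op 7 (merge): HEAD=fix@D [fix=D main=A]
After op 8 (reset): HEAD=fix@C [fix=C main=A]
ancestors(D) = {A,B,C,D}; A in? yes
ancestors(C) = {A,B,C}; A in? yes
ancestors(A) = {A}; B in? no
ancestors(C) = {A,B,C}; D in? no

Answer: yes yes no no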